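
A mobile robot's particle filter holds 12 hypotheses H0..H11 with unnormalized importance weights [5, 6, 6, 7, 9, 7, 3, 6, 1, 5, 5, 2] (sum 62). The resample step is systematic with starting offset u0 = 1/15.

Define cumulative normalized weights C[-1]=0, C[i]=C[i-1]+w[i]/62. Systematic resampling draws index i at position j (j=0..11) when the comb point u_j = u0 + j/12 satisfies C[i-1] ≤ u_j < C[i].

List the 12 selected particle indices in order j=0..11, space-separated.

C = [5/62, 11/62, 17/62, 12/31, 33/62, 20/31, 43/62, 49/62, 25/31, 55/62, 30/31, 1]
j=0: u_0=1/15 ∈ [0, 5/62) → index 0
j=1: u_1=3/20 ∈ [5/62, 11/62) → index 1
j=2: u_2=7/30 ∈ [11/62, 17/62) → index 2
j=3: u_3=19/60 ∈ [17/62, 12/31) → index 3
j=4: u_4=2/5 ∈ [12/31, 33/62) → index 4
j=5: u_5=29/60 ∈ [12/31, 33/62) → index 4
j=6: u_6=17/30 ∈ [33/62, 20/31) → index 5
j=7: u_7=13/20 ∈ [20/31, 43/62) → index 6
j=8: u_8=11/15 ∈ [43/62, 49/62) → index 7
j=9: u_9=49/60 ∈ [25/31, 55/62) → index 9
j=10: u_10=9/10 ∈ [55/62, 30/31) → index 10
j=11: u_11=59/60 ∈ [30/31, 1) → index 11

0 1 2 3 4 4 5 6 7 9 10 11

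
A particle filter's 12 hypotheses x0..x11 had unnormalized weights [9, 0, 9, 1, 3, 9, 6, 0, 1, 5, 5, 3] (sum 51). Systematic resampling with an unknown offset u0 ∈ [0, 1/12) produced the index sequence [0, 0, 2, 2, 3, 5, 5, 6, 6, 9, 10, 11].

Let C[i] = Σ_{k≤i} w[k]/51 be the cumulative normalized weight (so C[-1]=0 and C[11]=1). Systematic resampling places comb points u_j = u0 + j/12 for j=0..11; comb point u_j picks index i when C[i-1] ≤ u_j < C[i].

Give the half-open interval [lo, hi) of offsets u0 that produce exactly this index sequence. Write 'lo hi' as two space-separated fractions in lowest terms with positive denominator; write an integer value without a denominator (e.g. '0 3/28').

5/204 2/51

C = [3/17, 3/17, 6/17, 19/51, 22/51, 31/51, 37/51, 37/51, 38/51, 43/51, 16/17, 1]
j=0 picked index 0: u0 ∈ [0, 3/17)
j=1 picked index 0: u0 ∈ [-1/12, 19/204)
j=2 picked index 2: u0 ∈ [1/102, 19/102)
j=3 picked index 2: u0 ∈ [-5/68, 7/68)
j=4 picked index 3: u0 ∈ [1/51, 2/51)
j=5 picked index 5: u0 ∈ [1/68, 13/68)
j=6 picked index 5: u0 ∈ [-7/102, 11/102)
j=7 picked index 6: u0 ∈ [5/204, 29/204)
j=8 picked index 6: u0 ∈ [-1/17, 1/17)
j=9 picked index 9: u0 ∈ [-1/204, 19/204)
j=10 picked index 10: u0 ∈ [1/102, 11/102)
j=11 picked index 11: u0 ∈ [5/204, 1/12)
intersection: [5/204, 2/51)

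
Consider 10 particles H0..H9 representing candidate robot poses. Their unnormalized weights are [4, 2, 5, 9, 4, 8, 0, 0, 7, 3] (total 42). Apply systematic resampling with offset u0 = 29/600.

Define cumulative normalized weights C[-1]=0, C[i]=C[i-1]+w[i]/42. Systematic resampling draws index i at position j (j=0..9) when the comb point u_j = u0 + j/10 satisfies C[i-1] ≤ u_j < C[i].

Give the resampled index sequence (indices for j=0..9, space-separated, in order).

0 2 2 3 3 4 5 5 8 9

C = [2/21, 1/7, 11/42, 10/21, 4/7, 16/21, 16/21, 16/21, 13/14, 1]
j=0: u_0=29/600 ∈ [0, 2/21) → index 0
j=1: u_1=89/600 ∈ [1/7, 11/42) → index 2
j=2: u_2=149/600 ∈ [1/7, 11/42) → index 2
j=3: u_3=209/600 ∈ [11/42, 10/21) → index 3
j=4: u_4=269/600 ∈ [11/42, 10/21) → index 3
j=5: u_5=329/600 ∈ [10/21, 4/7) → index 4
j=6: u_6=389/600 ∈ [4/7, 16/21) → index 5
j=7: u_7=449/600 ∈ [4/7, 16/21) → index 5
j=8: u_8=509/600 ∈ [16/21, 13/14) → index 8
j=9: u_9=569/600 ∈ [13/14, 1) → index 9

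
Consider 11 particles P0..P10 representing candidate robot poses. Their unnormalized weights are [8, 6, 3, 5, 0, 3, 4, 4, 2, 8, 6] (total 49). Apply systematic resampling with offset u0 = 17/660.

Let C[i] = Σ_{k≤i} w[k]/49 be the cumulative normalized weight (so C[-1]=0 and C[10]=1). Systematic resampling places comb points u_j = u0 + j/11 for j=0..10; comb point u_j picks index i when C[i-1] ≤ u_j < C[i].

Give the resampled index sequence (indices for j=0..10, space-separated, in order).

C = [8/49, 2/7, 17/49, 22/49, 22/49, 25/49, 29/49, 33/49, 5/7, 43/49, 1]
j=0: u_0=17/660 ∈ [0, 8/49) → index 0
j=1: u_1=7/60 ∈ [0, 8/49) → index 0
j=2: u_2=137/660 ∈ [8/49, 2/7) → index 1
j=3: u_3=197/660 ∈ [2/7, 17/49) → index 2
j=4: u_4=257/660 ∈ [17/49, 22/49) → index 3
j=5: u_5=317/660 ∈ [22/49, 25/49) → index 5
j=6: u_6=377/660 ∈ [25/49, 29/49) → index 6
j=7: u_7=437/660 ∈ [29/49, 33/49) → index 7
j=8: u_8=497/660 ∈ [5/7, 43/49) → index 9
j=9: u_9=557/660 ∈ [5/7, 43/49) → index 9
j=10: u_10=617/660 ∈ [43/49, 1) → index 10

0 0 1 2 3 5 6 7 9 9 10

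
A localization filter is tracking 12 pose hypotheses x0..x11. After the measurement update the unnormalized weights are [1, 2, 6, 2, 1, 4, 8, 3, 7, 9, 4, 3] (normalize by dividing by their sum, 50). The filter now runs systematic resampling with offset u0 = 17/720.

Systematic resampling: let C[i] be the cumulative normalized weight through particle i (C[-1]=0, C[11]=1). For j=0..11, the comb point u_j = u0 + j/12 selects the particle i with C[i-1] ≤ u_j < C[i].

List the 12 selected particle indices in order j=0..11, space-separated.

1 2 3 5 6 6 7 8 9 9 9 11

C = [1/50, 3/50, 9/50, 11/50, 6/25, 8/25, 12/25, 27/50, 17/25, 43/50, 47/50, 1]
j=0: u_0=17/720 ∈ [1/50, 3/50) → index 1
j=1: u_1=77/720 ∈ [3/50, 9/50) → index 2
j=2: u_2=137/720 ∈ [9/50, 11/50) → index 3
j=3: u_3=197/720 ∈ [6/25, 8/25) → index 5
j=4: u_4=257/720 ∈ [8/25, 12/25) → index 6
j=5: u_5=317/720 ∈ [8/25, 12/25) → index 6
j=6: u_6=377/720 ∈ [12/25, 27/50) → index 7
j=7: u_7=437/720 ∈ [27/50, 17/25) → index 8
j=8: u_8=497/720 ∈ [17/25, 43/50) → index 9
j=9: u_9=557/720 ∈ [17/25, 43/50) → index 9
j=10: u_10=617/720 ∈ [17/25, 43/50) → index 9
j=11: u_11=677/720 ∈ [47/50, 1) → index 11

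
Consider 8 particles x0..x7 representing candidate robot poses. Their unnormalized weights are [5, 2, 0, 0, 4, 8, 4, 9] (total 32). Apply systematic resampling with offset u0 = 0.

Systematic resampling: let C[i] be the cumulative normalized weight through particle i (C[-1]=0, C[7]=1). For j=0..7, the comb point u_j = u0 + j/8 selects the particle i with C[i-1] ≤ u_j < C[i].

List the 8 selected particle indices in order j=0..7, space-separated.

0 0 4 5 5 6 7 7

C = [5/32, 7/32, 7/32, 7/32, 11/32, 19/32, 23/32, 1]
j=0: u_0=0 ∈ [0, 5/32) → index 0
j=1: u_1=1/8 ∈ [0, 5/32) → index 0
j=2: u_2=1/4 ∈ [7/32, 11/32) → index 4
j=3: u_3=3/8 ∈ [11/32, 19/32) → index 5
j=4: u_4=1/2 ∈ [11/32, 19/32) → index 5
j=5: u_5=5/8 ∈ [19/32, 23/32) → index 6
j=6: u_6=3/4 ∈ [23/32, 1) → index 7
j=7: u_7=7/8 ∈ [23/32, 1) → index 7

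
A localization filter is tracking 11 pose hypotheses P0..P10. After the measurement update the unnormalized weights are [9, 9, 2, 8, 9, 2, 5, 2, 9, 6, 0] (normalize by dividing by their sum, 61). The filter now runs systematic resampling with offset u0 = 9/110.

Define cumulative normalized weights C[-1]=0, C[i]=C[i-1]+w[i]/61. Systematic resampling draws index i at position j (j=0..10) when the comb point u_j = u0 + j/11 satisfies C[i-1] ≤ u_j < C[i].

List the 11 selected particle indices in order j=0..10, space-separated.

0 1 1 3 3 4 5 6 8 8 9

C = [9/61, 18/61, 20/61, 28/61, 37/61, 39/61, 44/61, 46/61, 55/61, 1, 1]
j=0: u_0=9/110 ∈ [0, 9/61) → index 0
j=1: u_1=19/110 ∈ [9/61, 18/61) → index 1
j=2: u_2=29/110 ∈ [9/61, 18/61) → index 1
j=3: u_3=39/110 ∈ [20/61, 28/61) → index 3
j=4: u_4=49/110 ∈ [20/61, 28/61) → index 3
j=5: u_5=59/110 ∈ [28/61, 37/61) → index 4
j=6: u_6=69/110 ∈ [37/61, 39/61) → index 5
j=7: u_7=79/110 ∈ [39/61, 44/61) → index 6
j=8: u_8=89/110 ∈ [46/61, 55/61) → index 8
j=9: u_9=9/10 ∈ [46/61, 55/61) → index 8
j=10: u_10=109/110 ∈ [55/61, 1) → index 9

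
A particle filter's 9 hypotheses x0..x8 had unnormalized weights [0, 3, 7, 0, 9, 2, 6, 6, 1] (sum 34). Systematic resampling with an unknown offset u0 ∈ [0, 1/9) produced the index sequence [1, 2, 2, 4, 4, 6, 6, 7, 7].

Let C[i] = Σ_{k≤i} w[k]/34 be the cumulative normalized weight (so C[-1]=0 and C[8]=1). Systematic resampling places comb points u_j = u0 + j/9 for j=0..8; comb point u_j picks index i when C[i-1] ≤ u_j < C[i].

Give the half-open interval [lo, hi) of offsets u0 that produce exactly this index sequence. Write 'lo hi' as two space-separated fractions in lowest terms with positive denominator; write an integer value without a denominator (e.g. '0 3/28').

C = [0, 3/34, 5/17, 5/17, 19/34, 21/34, 27/34, 33/34, 1]
j=0 picked index 1: u0 ∈ [0, 3/34)
j=1 picked index 2: u0 ∈ [-7/306, 28/153)
j=2 picked index 2: u0 ∈ [-41/306, 11/153)
j=3 picked index 4: u0 ∈ [-2/51, 23/102)
j=4 picked index 4: u0 ∈ [-23/153, 35/306)
j=5 picked index 6: u0 ∈ [19/306, 73/306)
j=6 picked index 6: u0 ∈ [-5/102, 13/102)
j=7 picked index 7: u0 ∈ [5/306, 59/306)
j=8 picked index 7: u0 ∈ [-29/306, 25/306)
intersection: [19/306, 11/153)

19/306 11/153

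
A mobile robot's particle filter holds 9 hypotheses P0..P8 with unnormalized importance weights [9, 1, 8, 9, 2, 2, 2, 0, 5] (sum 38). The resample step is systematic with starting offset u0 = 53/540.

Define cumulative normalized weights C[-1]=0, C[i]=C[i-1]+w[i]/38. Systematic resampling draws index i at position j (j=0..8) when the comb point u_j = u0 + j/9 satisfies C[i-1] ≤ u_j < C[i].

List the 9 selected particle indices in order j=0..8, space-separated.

C = [9/38, 5/19, 9/19, 27/38, 29/38, 31/38, 33/38, 33/38, 1]
j=0: u_0=53/540 ∈ [0, 9/38) → index 0
j=1: u_1=113/540 ∈ [0, 9/38) → index 0
j=2: u_2=173/540 ∈ [5/19, 9/19) → index 2
j=3: u_3=233/540 ∈ [5/19, 9/19) → index 2
j=4: u_4=293/540 ∈ [9/19, 27/38) → index 3
j=5: u_5=353/540 ∈ [9/19, 27/38) → index 3
j=6: u_6=413/540 ∈ [29/38, 31/38) → index 5
j=7: u_7=473/540 ∈ [33/38, 1) → index 8
j=8: u_8=533/540 ∈ [33/38, 1) → index 8

0 0 2 2 3 3 5 8 8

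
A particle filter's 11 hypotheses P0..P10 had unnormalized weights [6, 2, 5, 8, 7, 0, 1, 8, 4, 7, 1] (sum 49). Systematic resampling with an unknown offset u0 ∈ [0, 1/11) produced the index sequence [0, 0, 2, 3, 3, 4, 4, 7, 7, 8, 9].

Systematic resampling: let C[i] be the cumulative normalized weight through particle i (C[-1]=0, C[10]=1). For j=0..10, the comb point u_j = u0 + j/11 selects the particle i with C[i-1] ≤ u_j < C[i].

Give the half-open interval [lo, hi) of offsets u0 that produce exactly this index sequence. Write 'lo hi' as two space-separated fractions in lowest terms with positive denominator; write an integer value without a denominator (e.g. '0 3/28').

0 10/539

C = [6/49, 8/49, 13/49, 3/7, 4/7, 4/7, 29/49, 37/49, 41/49, 48/49, 1]
j=0 picked index 0: u0 ∈ [0, 6/49)
j=1 picked index 0: u0 ∈ [-1/11, 17/539)
j=2 picked index 2: u0 ∈ [-10/539, 45/539)
j=3 picked index 3: u0 ∈ [-4/539, 12/77)
j=4 picked index 3: u0 ∈ [-53/539, 5/77)
j=5 picked index 4: u0 ∈ [-2/77, 9/77)
j=6 picked index 4: u0 ∈ [-9/77, 2/77)
j=7 picked index 7: u0 ∈ [-24/539, 64/539)
j=8 picked index 7: u0 ∈ [-73/539, 15/539)
j=9 picked index 8: u0 ∈ [-34/539, 10/539)
j=10 picked index 9: u0 ∈ [-39/539, 38/539)
intersection: [0, 10/539)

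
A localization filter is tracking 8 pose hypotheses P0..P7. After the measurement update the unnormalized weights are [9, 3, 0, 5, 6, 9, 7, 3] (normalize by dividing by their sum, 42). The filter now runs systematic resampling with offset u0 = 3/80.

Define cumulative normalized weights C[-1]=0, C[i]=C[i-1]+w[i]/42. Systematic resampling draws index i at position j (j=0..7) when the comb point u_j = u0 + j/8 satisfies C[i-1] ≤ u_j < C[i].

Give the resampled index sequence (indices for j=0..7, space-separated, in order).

0 0 3 4 4 5 6 6

C = [3/14, 2/7, 2/7, 17/42, 23/42, 16/21, 13/14, 1]
j=0: u_0=3/80 ∈ [0, 3/14) → index 0
j=1: u_1=13/80 ∈ [0, 3/14) → index 0
j=2: u_2=23/80 ∈ [2/7, 17/42) → index 3
j=3: u_3=33/80 ∈ [17/42, 23/42) → index 4
j=4: u_4=43/80 ∈ [17/42, 23/42) → index 4
j=5: u_5=53/80 ∈ [23/42, 16/21) → index 5
j=6: u_6=63/80 ∈ [16/21, 13/14) → index 6
j=7: u_7=73/80 ∈ [16/21, 13/14) → index 6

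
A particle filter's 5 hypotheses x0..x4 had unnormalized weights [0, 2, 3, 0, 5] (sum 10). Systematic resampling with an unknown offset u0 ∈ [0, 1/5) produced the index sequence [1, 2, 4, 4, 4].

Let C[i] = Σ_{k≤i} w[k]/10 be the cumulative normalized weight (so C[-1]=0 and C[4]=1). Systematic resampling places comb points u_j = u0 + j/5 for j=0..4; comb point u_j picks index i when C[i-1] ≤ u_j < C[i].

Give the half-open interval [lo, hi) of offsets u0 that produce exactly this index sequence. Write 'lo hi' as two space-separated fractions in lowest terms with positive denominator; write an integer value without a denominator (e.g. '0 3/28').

C = [0, 1/5, 1/2, 1/2, 1]
j=0 picked index 1: u0 ∈ [0, 1/5)
j=1 picked index 2: u0 ∈ [0, 3/10)
j=2 picked index 4: u0 ∈ [1/10, 3/5)
j=3 picked index 4: u0 ∈ [-1/10, 2/5)
j=4 picked index 4: u0 ∈ [-3/10, 1/5)
intersection: [1/10, 1/5)

1/10 1/5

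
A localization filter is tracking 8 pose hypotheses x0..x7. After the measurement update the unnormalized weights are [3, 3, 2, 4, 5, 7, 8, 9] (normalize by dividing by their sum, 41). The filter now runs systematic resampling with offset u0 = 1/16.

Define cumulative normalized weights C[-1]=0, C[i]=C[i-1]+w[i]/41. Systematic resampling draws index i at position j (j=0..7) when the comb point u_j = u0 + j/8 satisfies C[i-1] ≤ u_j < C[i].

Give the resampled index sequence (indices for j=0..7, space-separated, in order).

0 2 4 5 5 6 7 7

C = [3/41, 6/41, 8/41, 12/41, 17/41, 24/41, 32/41, 1]
j=0: u_0=1/16 ∈ [0, 3/41) → index 0
j=1: u_1=3/16 ∈ [6/41, 8/41) → index 2
j=2: u_2=5/16 ∈ [12/41, 17/41) → index 4
j=3: u_3=7/16 ∈ [17/41, 24/41) → index 5
j=4: u_4=9/16 ∈ [17/41, 24/41) → index 5
j=5: u_5=11/16 ∈ [24/41, 32/41) → index 6
j=6: u_6=13/16 ∈ [32/41, 1) → index 7
j=7: u_7=15/16 ∈ [32/41, 1) → index 7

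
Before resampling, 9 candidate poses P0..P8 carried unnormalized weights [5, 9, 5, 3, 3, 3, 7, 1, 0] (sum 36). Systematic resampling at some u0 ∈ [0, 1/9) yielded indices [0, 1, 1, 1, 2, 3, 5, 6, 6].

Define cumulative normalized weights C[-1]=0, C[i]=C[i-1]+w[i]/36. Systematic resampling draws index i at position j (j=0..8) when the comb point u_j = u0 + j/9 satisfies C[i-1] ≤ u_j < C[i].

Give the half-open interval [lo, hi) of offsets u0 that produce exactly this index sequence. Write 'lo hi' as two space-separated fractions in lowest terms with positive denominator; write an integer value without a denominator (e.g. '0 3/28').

1/36 1/18

C = [5/36, 7/18, 19/36, 11/18, 25/36, 7/9, 35/36, 1, 1]
j=0 picked index 0: u0 ∈ [0, 5/36)
j=1 picked index 1: u0 ∈ [1/36, 5/18)
j=2 picked index 1: u0 ∈ [-1/12, 1/6)
j=3 picked index 1: u0 ∈ [-7/36, 1/18)
j=4 picked index 2: u0 ∈ [-1/18, 1/12)
j=5 picked index 3: u0 ∈ [-1/36, 1/18)
j=6 picked index 5: u0 ∈ [1/36, 1/9)
j=7 picked index 6: u0 ∈ [0, 7/36)
j=8 picked index 6: u0 ∈ [-1/9, 1/12)
intersection: [1/36, 1/18)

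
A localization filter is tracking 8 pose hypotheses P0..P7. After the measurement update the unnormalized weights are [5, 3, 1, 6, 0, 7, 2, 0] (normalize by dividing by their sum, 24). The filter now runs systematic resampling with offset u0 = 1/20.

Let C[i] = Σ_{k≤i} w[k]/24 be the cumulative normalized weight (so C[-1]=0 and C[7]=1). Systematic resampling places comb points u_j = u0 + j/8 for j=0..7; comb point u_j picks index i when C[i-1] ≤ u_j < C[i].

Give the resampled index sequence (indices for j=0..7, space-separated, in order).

C = [5/24, 1/3, 3/8, 5/8, 5/8, 11/12, 1, 1]
j=0: u_0=1/20 ∈ [0, 5/24) → index 0
j=1: u_1=7/40 ∈ [0, 5/24) → index 0
j=2: u_2=3/10 ∈ [5/24, 1/3) → index 1
j=3: u_3=17/40 ∈ [3/8, 5/8) → index 3
j=4: u_4=11/20 ∈ [3/8, 5/8) → index 3
j=5: u_5=27/40 ∈ [5/8, 11/12) → index 5
j=6: u_6=4/5 ∈ [5/8, 11/12) → index 5
j=7: u_7=37/40 ∈ [11/12, 1) → index 6

0 0 1 3 3 5 5 6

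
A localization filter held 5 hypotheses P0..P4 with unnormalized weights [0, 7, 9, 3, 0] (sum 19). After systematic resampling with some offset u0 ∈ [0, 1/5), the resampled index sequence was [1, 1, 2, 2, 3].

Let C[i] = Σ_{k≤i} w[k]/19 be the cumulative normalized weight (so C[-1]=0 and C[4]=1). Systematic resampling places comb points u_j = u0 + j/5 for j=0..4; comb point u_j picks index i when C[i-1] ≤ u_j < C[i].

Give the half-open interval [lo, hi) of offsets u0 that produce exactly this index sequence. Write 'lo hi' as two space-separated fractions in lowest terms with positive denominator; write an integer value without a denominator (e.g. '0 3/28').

C = [0, 7/19, 16/19, 1, 1]
j=0 picked index 1: u0 ∈ [0, 7/19)
j=1 picked index 1: u0 ∈ [-1/5, 16/95)
j=2 picked index 2: u0 ∈ [-3/95, 42/95)
j=3 picked index 2: u0 ∈ [-22/95, 23/95)
j=4 picked index 3: u0 ∈ [4/95, 1/5)
intersection: [4/95, 16/95)

4/95 16/95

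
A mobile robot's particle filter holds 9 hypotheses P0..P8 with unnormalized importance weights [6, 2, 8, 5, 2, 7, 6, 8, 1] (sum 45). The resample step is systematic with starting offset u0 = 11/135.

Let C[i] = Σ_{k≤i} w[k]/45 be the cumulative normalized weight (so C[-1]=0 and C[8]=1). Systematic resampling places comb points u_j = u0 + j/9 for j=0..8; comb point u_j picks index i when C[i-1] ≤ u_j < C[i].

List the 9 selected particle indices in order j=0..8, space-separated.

C = [2/15, 8/45, 16/45, 7/15, 23/45, 2/3, 4/5, 44/45, 1]
j=0: u_0=11/135 ∈ [0, 2/15) → index 0
j=1: u_1=26/135 ∈ [8/45, 16/45) → index 2
j=2: u_2=41/135 ∈ [8/45, 16/45) → index 2
j=3: u_3=56/135 ∈ [16/45, 7/15) → index 3
j=4: u_4=71/135 ∈ [23/45, 2/3) → index 5
j=5: u_5=86/135 ∈ [23/45, 2/3) → index 5
j=6: u_6=101/135 ∈ [2/3, 4/5) → index 6
j=7: u_7=116/135 ∈ [4/5, 44/45) → index 7
j=8: u_8=131/135 ∈ [4/5, 44/45) → index 7

0 2 2 3 5 5 6 7 7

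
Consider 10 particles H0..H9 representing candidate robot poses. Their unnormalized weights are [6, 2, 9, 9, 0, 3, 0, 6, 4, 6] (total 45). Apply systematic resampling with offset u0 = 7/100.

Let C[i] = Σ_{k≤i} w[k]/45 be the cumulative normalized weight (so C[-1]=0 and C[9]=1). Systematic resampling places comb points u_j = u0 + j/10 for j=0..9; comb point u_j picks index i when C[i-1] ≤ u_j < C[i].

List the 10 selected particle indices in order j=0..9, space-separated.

C = [2/15, 8/45, 17/45, 26/45, 26/45, 29/45, 29/45, 7/9, 13/15, 1]
j=0: u_0=7/100 ∈ [0, 2/15) → index 0
j=1: u_1=17/100 ∈ [2/15, 8/45) → index 1
j=2: u_2=27/100 ∈ [8/45, 17/45) → index 2
j=3: u_3=37/100 ∈ [8/45, 17/45) → index 2
j=4: u_4=47/100 ∈ [17/45, 26/45) → index 3
j=5: u_5=57/100 ∈ [17/45, 26/45) → index 3
j=6: u_6=67/100 ∈ [29/45, 7/9) → index 7
j=7: u_7=77/100 ∈ [29/45, 7/9) → index 7
j=8: u_8=87/100 ∈ [13/15, 1) → index 9
j=9: u_9=97/100 ∈ [13/15, 1) → index 9

0 1 2 2 3 3 7 7 9 9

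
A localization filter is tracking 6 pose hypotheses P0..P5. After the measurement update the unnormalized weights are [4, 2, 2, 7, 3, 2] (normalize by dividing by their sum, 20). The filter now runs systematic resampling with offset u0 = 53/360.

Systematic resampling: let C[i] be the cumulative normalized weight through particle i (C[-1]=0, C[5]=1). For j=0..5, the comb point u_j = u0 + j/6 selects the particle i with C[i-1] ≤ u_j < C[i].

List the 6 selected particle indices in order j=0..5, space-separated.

C = [1/5, 3/10, 2/5, 3/4, 9/10, 1]
j=0: u_0=53/360 ∈ [0, 1/5) → index 0
j=1: u_1=113/360 ∈ [3/10, 2/5) → index 2
j=2: u_2=173/360 ∈ [2/5, 3/4) → index 3
j=3: u_3=233/360 ∈ [2/5, 3/4) → index 3
j=4: u_4=293/360 ∈ [3/4, 9/10) → index 4
j=5: u_5=353/360 ∈ [9/10, 1) → index 5

0 2 3 3 4 5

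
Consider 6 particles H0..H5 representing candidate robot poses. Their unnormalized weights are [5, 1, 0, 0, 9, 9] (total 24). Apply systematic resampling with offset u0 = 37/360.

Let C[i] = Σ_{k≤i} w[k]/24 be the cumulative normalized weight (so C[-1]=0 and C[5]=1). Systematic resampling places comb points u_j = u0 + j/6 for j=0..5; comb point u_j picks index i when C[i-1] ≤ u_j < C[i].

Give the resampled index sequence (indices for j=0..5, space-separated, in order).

0 4 4 4 5 5

C = [5/24, 1/4, 1/4, 1/4, 5/8, 1]
j=0: u_0=37/360 ∈ [0, 5/24) → index 0
j=1: u_1=97/360 ∈ [1/4, 5/8) → index 4
j=2: u_2=157/360 ∈ [1/4, 5/8) → index 4
j=3: u_3=217/360 ∈ [1/4, 5/8) → index 4
j=4: u_4=277/360 ∈ [5/8, 1) → index 5
j=5: u_5=337/360 ∈ [5/8, 1) → index 5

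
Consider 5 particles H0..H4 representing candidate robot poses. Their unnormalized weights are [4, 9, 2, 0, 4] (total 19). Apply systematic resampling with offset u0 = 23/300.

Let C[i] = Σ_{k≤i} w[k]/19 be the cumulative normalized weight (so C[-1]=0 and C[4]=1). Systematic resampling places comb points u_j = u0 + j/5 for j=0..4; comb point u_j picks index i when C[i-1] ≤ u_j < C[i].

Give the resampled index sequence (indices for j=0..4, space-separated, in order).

C = [4/19, 13/19, 15/19, 15/19, 1]
j=0: u_0=23/300 ∈ [0, 4/19) → index 0
j=1: u_1=83/300 ∈ [4/19, 13/19) → index 1
j=2: u_2=143/300 ∈ [4/19, 13/19) → index 1
j=3: u_3=203/300 ∈ [4/19, 13/19) → index 1
j=4: u_4=263/300 ∈ [15/19, 1) → index 4

0 1 1 1 4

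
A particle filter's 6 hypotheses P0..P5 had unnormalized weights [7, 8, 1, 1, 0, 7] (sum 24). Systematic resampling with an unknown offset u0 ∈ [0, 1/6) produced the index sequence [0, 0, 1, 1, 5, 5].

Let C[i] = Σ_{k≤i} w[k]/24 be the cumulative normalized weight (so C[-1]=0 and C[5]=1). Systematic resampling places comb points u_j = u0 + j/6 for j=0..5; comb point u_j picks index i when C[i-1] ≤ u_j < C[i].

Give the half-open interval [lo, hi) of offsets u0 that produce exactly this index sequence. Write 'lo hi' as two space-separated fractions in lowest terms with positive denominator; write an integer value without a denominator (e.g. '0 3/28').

1/24 1/8

C = [7/24, 5/8, 2/3, 17/24, 17/24, 1]
j=0 picked index 0: u0 ∈ [0, 7/24)
j=1 picked index 0: u0 ∈ [-1/6, 1/8)
j=2 picked index 1: u0 ∈ [-1/24, 7/24)
j=3 picked index 1: u0 ∈ [-5/24, 1/8)
j=4 picked index 5: u0 ∈ [1/24, 1/3)
j=5 picked index 5: u0 ∈ [-1/8, 1/6)
intersection: [1/24, 1/8)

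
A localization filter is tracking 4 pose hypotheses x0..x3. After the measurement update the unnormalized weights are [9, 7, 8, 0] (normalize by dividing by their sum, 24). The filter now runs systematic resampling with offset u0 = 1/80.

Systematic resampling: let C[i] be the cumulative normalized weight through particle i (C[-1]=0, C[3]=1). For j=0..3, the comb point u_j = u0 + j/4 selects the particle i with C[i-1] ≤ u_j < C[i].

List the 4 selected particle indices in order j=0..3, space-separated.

C = [3/8, 2/3, 1, 1]
j=0: u_0=1/80 ∈ [0, 3/8) → index 0
j=1: u_1=21/80 ∈ [0, 3/8) → index 0
j=2: u_2=41/80 ∈ [3/8, 2/3) → index 1
j=3: u_3=61/80 ∈ [2/3, 1) → index 2

0 0 1 2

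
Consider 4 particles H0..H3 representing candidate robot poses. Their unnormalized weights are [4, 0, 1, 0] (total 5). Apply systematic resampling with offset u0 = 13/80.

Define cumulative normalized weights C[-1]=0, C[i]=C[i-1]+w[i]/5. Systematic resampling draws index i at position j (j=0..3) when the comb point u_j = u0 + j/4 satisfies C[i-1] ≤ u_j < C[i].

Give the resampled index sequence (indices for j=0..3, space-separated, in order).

0 0 0 2

C = [4/5, 4/5, 1, 1]
j=0: u_0=13/80 ∈ [0, 4/5) → index 0
j=1: u_1=33/80 ∈ [0, 4/5) → index 0
j=2: u_2=53/80 ∈ [0, 4/5) → index 0
j=3: u_3=73/80 ∈ [4/5, 1) → index 2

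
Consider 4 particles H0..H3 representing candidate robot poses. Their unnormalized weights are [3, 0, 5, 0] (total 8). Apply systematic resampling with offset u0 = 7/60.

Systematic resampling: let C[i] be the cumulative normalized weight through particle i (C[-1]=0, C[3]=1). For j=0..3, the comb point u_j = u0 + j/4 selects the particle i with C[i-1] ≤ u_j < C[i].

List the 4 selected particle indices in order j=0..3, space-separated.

0 0 2 2

C = [3/8, 3/8, 1, 1]
j=0: u_0=7/60 ∈ [0, 3/8) → index 0
j=1: u_1=11/30 ∈ [0, 3/8) → index 0
j=2: u_2=37/60 ∈ [3/8, 1) → index 2
j=3: u_3=13/15 ∈ [3/8, 1) → index 2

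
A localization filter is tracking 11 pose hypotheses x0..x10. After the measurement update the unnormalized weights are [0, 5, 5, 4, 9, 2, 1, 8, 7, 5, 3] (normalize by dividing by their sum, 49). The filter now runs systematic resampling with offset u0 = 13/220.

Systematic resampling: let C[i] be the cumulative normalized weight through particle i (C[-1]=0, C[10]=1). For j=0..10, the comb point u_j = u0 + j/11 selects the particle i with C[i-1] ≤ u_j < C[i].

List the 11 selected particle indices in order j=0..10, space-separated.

1 2 3 4 4 6 7 8 8 9 10

C = [0, 5/49, 10/49, 2/7, 23/49, 25/49, 26/49, 34/49, 41/49, 46/49, 1]
j=0: u_0=13/220 ∈ [0, 5/49) → index 1
j=1: u_1=3/20 ∈ [5/49, 10/49) → index 2
j=2: u_2=53/220 ∈ [10/49, 2/7) → index 3
j=3: u_3=73/220 ∈ [2/7, 23/49) → index 4
j=4: u_4=93/220 ∈ [2/7, 23/49) → index 4
j=5: u_5=113/220 ∈ [25/49, 26/49) → index 6
j=6: u_6=133/220 ∈ [26/49, 34/49) → index 7
j=7: u_7=153/220 ∈ [34/49, 41/49) → index 8
j=8: u_8=173/220 ∈ [34/49, 41/49) → index 8
j=9: u_9=193/220 ∈ [41/49, 46/49) → index 9
j=10: u_10=213/220 ∈ [46/49, 1) → index 10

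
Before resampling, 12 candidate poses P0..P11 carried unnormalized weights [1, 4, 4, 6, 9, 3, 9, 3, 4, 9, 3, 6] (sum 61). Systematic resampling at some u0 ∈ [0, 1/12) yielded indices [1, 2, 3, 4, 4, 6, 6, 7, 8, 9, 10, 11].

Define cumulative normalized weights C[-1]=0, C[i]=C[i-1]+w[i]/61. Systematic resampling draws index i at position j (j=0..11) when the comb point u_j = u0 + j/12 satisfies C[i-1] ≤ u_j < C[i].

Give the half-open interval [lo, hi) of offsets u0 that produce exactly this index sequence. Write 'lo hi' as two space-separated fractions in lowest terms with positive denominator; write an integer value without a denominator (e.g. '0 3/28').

19/732 7/183

C = [1/61, 5/61, 9/61, 15/61, 24/61, 27/61, 36/61, 39/61, 43/61, 52/61, 55/61, 1]
j=0 picked index 1: u0 ∈ [1/61, 5/61)
j=1 picked index 2: u0 ∈ [-1/732, 47/732)
j=2 picked index 3: u0 ∈ [-7/366, 29/366)
j=3 picked index 4: u0 ∈ [-1/244, 35/244)
j=4 picked index 4: u0 ∈ [-16/183, 11/183)
j=5 picked index 6: u0 ∈ [19/732, 127/732)
j=6 picked index 6: u0 ∈ [-7/122, 11/122)
j=7 picked index 7: u0 ∈ [5/732, 41/732)
j=8 picked index 8: u0 ∈ [-5/183, 7/183)
j=9 picked index 9: u0 ∈ [-11/244, 25/244)
j=10 picked index 10: u0 ∈ [7/366, 25/366)
j=11 picked index 11: u0 ∈ [-11/732, 1/12)
intersection: [19/732, 7/183)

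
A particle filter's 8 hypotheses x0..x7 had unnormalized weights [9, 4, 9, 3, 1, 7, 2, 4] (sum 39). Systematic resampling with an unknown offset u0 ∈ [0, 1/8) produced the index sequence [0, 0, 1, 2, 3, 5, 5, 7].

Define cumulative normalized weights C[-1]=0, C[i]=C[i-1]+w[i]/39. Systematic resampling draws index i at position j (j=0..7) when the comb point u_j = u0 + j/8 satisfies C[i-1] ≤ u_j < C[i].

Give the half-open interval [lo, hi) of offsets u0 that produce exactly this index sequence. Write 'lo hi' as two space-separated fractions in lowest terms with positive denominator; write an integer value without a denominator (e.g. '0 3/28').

5/78 1/12

C = [3/13, 1/3, 22/39, 25/39, 2/3, 11/13, 35/39, 1]
j=0 picked index 0: u0 ∈ [0, 3/13)
j=1 picked index 0: u0 ∈ [-1/8, 11/104)
j=2 picked index 1: u0 ∈ [-1/52, 1/12)
j=3 picked index 2: u0 ∈ [-1/24, 59/312)
j=4 picked index 3: u0 ∈ [5/78, 11/78)
j=5 picked index 5: u0 ∈ [1/24, 23/104)
j=6 picked index 5: u0 ∈ [-1/12, 5/52)
j=7 picked index 7: u0 ∈ [7/312, 1/8)
intersection: [5/78, 1/12)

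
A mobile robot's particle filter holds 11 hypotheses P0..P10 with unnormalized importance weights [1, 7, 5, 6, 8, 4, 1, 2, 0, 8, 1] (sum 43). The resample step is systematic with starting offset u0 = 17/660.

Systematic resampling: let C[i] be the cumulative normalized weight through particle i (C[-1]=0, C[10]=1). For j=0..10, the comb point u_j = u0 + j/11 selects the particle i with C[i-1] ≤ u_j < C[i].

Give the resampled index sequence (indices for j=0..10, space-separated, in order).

1 1 2 2 3 4 4 5 7 9 9

C = [1/43, 8/43, 13/43, 19/43, 27/43, 31/43, 32/43, 34/43, 34/43, 42/43, 1]
j=0: u_0=17/660 ∈ [1/43, 8/43) → index 1
j=1: u_1=7/60 ∈ [1/43, 8/43) → index 1
j=2: u_2=137/660 ∈ [8/43, 13/43) → index 2
j=3: u_3=197/660 ∈ [8/43, 13/43) → index 2
j=4: u_4=257/660 ∈ [13/43, 19/43) → index 3
j=5: u_5=317/660 ∈ [19/43, 27/43) → index 4
j=6: u_6=377/660 ∈ [19/43, 27/43) → index 4
j=7: u_7=437/660 ∈ [27/43, 31/43) → index 5
j=8: u_8=497/660 ∈ [32/43, 34/43) → index 7
j=9: u_9=557/660 ∈ [34/43, 42/43) → index 9
j=10: u_10=617/660 ∈ [34/43, 42/43) → index 9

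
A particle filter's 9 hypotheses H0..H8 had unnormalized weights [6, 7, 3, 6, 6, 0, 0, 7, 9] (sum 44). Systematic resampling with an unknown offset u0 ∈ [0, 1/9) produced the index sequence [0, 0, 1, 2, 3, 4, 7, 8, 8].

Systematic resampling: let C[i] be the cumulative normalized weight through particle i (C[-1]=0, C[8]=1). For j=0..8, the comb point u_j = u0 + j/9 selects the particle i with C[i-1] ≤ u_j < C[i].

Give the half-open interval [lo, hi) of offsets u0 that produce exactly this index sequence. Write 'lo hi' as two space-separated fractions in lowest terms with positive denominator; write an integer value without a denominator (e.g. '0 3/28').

7/396 5/198

C = [3/22, 13/44, 4/11, 1/2, 7/11, 7/11, 7/11, 35/44, 1]
j=0 picked index 0: u0 ∈ [0, 3/22)
j=1 picked index 0: u0 ∈ [-1/9, 5/198)
j=2 picked index 1: u0 ∈ [-17/198, 29/396)
j=3 picked index 2: u0 ∈ [-5/132, 1/33)
j=4 picked index 3: u0 ∈ [-8/99, 1/18)
j=5 picked index 4: u0 ∈ [-1/18, 8/99)
j=6 picked index 7: u0 ∈ [-1/33, 17/132)
j=7 picked index 8: u0 ∈ [7/396, 2/9)
j=8 picked index 8: u0 ∈ [-37/396, 1/9)
intersection: [7/396, 5/198)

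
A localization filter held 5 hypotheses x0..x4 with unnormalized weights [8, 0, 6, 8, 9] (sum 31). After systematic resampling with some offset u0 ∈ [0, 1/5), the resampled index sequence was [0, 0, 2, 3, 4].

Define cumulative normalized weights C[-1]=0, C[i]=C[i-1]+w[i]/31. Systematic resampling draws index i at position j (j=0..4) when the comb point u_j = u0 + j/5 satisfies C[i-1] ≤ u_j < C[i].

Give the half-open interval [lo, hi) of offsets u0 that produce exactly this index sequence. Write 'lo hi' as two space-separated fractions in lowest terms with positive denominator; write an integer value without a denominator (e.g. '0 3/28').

C = [8/31, 8/31, 14/31, 22/31, 1]
j=0 picked index 0: u0 ∈ [0, 8/31)
j=1 picked index 0: u0 ∈ [-1/5, 9/155)
j=2 picked index 2: u0 ∈ [-22/155, 8/155)
j=3 picked index 3: u0 ∈ [-23/155, 17/155)
j=4 picked index 4: u0 ∈ [-14/155, 1/5)
intersection: [0, 8/155)

0 8/155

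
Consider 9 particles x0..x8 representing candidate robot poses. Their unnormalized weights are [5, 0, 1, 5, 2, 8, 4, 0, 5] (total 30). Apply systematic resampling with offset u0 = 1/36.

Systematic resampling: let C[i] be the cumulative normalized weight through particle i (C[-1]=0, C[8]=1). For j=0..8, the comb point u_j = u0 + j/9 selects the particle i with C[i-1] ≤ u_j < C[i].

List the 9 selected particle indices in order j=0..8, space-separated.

0 0 3 3 5 5 5 6 8

C = [1/6, 1/6, 1/5, 11/30, 13/30, 7/10, 5/6, 5/6, 1]
j=0: u_0=1/36 ∈ [0, 1/6) → index 0
j=1: u_1=5/36 ∈ [0, 1/6) → index 0
j=2: u_2=1/4 ∈ [1/5, 11/30) → index 3
j=3: u_3=13/36 ∈ [1/5, 11/30) → index 3
j=4: u_4=17/36 ∈ [13/30, 7/10) → index 5
j=5: u_5=7/12 ∈ [13/30, 7/10) → index 5
j=6: u_6=25/36 ∈ [13/30, 7/10) → index 5
j=7: u_7=29/36 ∈ [7/10, 5/6) → index 6
j=8: u_8=11/12 ∈ [5/6, 1) → index 8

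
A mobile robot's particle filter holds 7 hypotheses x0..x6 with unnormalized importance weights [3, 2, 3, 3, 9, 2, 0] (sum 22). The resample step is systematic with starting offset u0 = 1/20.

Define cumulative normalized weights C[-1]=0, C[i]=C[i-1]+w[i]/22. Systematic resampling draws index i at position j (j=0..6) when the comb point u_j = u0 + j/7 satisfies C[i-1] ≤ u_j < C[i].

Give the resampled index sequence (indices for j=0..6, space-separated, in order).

C = [3/22, 5/22, 4/11, 1/2, 10/11, 1, 1]
j=0: u_0=1/20 ∈ [0, 3/22) → index 0
j=1: u_1=27/140 ∈ [3/22, 5/22) → index 1
j=2: u_2=47/140 ∈ [5/22, 4/11) → index 2
j=3: u_3=67/140 ∈ [4/11, 1/2) → index 3
j=4: u_4=87/140 ∈ [1/2, 10/11) → index 4
j=5: u_5=107/140 ∈ [1/2, 10/11) → index 4
j=6: u_6=127/140 ∈ [1/2, 10/11) → index 4

0 1 2 3 4 4 4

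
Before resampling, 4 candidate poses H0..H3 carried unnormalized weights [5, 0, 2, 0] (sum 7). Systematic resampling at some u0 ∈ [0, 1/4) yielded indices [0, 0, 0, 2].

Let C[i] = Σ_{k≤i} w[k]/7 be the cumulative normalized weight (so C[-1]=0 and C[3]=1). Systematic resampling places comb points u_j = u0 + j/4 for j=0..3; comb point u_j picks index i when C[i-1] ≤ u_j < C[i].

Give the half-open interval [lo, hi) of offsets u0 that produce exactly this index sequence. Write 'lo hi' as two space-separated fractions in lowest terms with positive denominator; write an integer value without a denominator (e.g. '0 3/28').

0 3/14

C = [5/7, 5/7, 1, 1]
j=0 picked index 0: u0 ∈ [0, 5/7)
j=1 picked index 0: u0 ∈ [-1/4, 13/28)
j=2 picked index 0: u0 ∈ [-1/2, 3/14)
j=3 picked index 2: u0 ∈ [-1/28, 1/4)
intersection: [0, 3/14)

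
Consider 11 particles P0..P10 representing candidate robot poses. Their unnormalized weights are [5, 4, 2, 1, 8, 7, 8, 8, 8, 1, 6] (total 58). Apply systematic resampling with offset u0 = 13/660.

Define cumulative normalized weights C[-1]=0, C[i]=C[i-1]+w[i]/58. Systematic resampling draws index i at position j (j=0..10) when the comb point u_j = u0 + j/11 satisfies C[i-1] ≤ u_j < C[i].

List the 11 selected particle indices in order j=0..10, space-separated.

0 1 3 4 5 6 6 7 8 8 10

C = [5/58, 9/58, 11/58, 6/29, 10/29, 27/58, 35/58, 43/58, 51/58, 26/29, 1]
j=0: u_0=13/660 ∈ [0, 5/58) → index 0
j=1: u_1=73/660 ∈ [5/58, 9/58) → index 1
j=2: u_2=133/660 ∈ [11/58, 6/29) → index 3
j=3: u_3=193/660 ∈ [6/29, 10/29) → index 4
j=4: u_4=23/60 ∈ [10/29, 27/58) → index 5
j=5: u_5=313/660 ∈ [27/58, 35/58) → index 6
j=6: u_6=373/660 ∈ [27/58, 35/58) → index 6
j=7: u_7=433/660 ∈ [35/58, 43/58) → index 7
j=8: u_8=493/660 ∈ [43/58, 51/58) → index 8
j=9: u_9=553/660 ∈ [43/58, 51/58) → index 8
j=10: u_10=613/660 ∈ [26/29, 1) → index 10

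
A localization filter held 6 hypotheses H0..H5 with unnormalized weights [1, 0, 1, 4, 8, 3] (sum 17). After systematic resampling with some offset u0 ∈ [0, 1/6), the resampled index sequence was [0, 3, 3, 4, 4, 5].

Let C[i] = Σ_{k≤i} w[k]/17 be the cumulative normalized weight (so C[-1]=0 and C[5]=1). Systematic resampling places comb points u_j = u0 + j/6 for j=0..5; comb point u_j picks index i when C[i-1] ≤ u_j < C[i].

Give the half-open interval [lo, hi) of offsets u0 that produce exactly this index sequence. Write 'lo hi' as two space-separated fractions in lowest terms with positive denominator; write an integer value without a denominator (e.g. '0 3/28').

0 1/51

C = [1/17, 1/17, 2/17, 6/17, 14/17, 1]
j=0 picked index 0: u0 ∈ [0, 1/17)
j=1 picked index 3: u0 ∈ [-5/102, 19/102)
j=2 picked index 3: u0 ∈ [-11/51, 1/51)
j=3 picked index 4: u0 ∈ [-5/34, 11/34)
j=4 picked index 4: u0 ∈ [-16/51, 8/51)
j=5 picked index 5: u0 ∈ [-1/102, 1/6)
intersection: [0, 1/51)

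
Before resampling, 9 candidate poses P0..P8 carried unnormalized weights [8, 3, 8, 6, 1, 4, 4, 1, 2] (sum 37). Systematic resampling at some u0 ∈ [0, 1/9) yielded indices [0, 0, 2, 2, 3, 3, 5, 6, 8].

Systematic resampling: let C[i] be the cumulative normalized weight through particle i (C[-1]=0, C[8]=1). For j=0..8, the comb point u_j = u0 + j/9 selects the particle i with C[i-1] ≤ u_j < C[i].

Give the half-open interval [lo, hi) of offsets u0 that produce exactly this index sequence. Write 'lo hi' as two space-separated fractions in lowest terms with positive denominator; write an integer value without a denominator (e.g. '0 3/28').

C = [8/37, 11/37, 19/37, 25/37, 26/37, 30/37, 34/37, 35/37, 1]
j=0 picked index 0: u0 ∈ [0, 8/37)
j=1 picked index 0: u0 ∈ [-1/9, 35/333)
j=2 picked index 2: u0 ∈ [25/333, 97/333)
j=3 picked index 2: u0 ∈ [-4/111, 20/111)
j=4 picked index 3: u0 ∈ [23/333, 77/333)
j=5 picked index 3: u0 ∈ [-14/333, 40/333)
j=6 picked index 5: u0 ∈ [4/111, 16/111)
j=7 picked index 6: u0 ∈ [11/333, 47/333)
j=8 picked index 8: u0 ∈ [19/333, 1/9)
intersection: [25/333, 35/333)

25/333 35/333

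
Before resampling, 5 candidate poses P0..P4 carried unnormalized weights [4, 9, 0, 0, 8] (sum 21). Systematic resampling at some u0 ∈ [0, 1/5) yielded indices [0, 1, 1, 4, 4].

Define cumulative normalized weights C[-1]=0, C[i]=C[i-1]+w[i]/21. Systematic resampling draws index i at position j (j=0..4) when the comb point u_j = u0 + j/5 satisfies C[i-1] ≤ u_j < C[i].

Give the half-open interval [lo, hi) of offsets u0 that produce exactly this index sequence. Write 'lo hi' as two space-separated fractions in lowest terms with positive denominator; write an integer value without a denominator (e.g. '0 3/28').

2/105 4/21

C = [4/21, 13/21, 13/21, 13/21, 1]
j=0 picked index 0: u0 ∈ [0, 4/21)
j=1 picked index 1: u0 ∈ [-1/105, 44/105)
j=2 picked index 1: u0 ∈ [-22/105, 23/105)
j=3 picked index 4: u0 ∈ [2/105, 2/5)
j=4 picked index 4: u0 ∈ [-19/105, 1/5)
intersection: [2/105, 4/21)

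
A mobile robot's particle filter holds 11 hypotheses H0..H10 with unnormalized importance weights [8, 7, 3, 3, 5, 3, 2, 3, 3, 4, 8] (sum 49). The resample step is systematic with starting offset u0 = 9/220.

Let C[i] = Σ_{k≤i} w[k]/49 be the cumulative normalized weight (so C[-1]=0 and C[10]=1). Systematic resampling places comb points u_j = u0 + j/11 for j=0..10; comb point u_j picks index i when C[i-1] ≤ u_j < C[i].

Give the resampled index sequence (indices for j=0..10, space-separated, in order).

C = [8/49, 15/49, 18/49, 3/7, 26/49, 29/49, 31/49, 34/49, 37/49, 41/49, 1]
j=0: u_0=9/220 ∈ [0, 8/49) → index 0
j=1: u_1=29/220 ∈ [0, 8/49) → index 0
j=2: u_2=49/220 ∈ [8/49, 15/49) → index 1
j=3: u_3=69/220 ∈ [15/49, 18/49) → index 2
j=4: u_4=89/220 ∈ [18/49, 3/7) → index 3
j=5: u_5=109/220 ∈ [3/7, 26/49) → index 4
j=6: u_6=129/220 ∈ [26/49, 29/49) → index 5
j=7: u_7=149/220 ∈ [31/49, 34/49) → index 7
j=8: u_8=169/220 ∈ [37/49, 41/49) → index 9
j=9: u_9=189/220 ∈ [41/49, 1) → index 10
j=10: u_10=19/20 ∈ [41/49, 1) → index 10

0 0 1 2 3 4 5 7 9 10 10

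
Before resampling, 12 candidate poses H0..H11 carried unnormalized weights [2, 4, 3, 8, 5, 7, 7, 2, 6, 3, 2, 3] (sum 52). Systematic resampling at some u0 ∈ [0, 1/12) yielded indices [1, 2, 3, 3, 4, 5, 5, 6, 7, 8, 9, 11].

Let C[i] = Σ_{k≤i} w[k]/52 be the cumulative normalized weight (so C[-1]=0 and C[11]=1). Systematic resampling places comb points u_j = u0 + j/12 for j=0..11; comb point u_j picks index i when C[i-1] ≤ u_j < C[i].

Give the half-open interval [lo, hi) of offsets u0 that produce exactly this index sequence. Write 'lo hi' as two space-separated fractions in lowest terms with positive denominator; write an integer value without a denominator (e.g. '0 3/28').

C = [1/26, 3/26, 9/52, 17/52, 11/26, 29/52, 9/13, 19/26, 11/13, 47/52, 49/52, 1]
j=0 picked index 1: u0 ∈ [1/26, 3/26)
j=1 picked index 2: u0 ∈ [5/156, 7/78)
j=2 picked index 3: u0 ∈ [1/156, 25/156)
j=3 picked index 3: u0 ∈ [-1/13, 1/13)
j=4 picked index 4: u0 ∈ [-1/156, 7/78)
j=5 picked index 5: u0 ∈ [1/156, 11/78)
j=6 picked index 5: u0 ∈ [-1/13, 3/52)
j=7 picked index 6: u0 ∈ [-1/39, 17/156)
j=8 picked index 7: u0 ∈ [1/39, 5/78)
j=9 picked index 8: u0 ∈ [-1/52, 5/52)
j=10 picked index 9: u0 ∈ [1/78, 11/156)
j=11 picked index 11: u0 ∈ [1/39, 1/12)
intersection: [1/26, 3/52)

1/26 3/52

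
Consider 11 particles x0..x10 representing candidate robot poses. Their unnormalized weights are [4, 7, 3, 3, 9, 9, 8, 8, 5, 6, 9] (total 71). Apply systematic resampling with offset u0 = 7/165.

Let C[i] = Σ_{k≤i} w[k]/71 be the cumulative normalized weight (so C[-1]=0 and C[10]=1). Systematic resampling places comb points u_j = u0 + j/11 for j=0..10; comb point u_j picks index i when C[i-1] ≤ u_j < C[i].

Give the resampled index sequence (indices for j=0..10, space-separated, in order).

C = [4/71, 11/71, 14/71, 17/71, 26/71, 35/71, 43/71, 51/71, 56/71, 62/71, 1]
j=0: u_0=7/165 ∈ [0, 4/71) → index 0
j=1: u_1=2/15 ∈ [4/71, 11/71) → index 1
j=2: u_2=37/165 ∈ [14/71, 17/71) → index 3
j=3: u_3=52/165 ∈ [17/71, 26/71) → index 4
j=4: u_4=67/165 ∈ [26/71, 35/71) → index 5
j=5: u_5=82/165 ∈ [35/71, 43/71) → index 6
j=6: u_6=97/165 ∈ [35/71, 43/71) → index 6
j=7: u_7=112/165 ∈ [43/71, 51/71) → index 7
j=8: u_8=127/165 ∈ [51/71, 56/71) → index 8
j=9: u_9=142/165 ∈ [56/71, 62/71) → index 9
j=10: u_10=157/165 ∈ [62/71, 1) → index 10

0 1 3 4 5 6 6 7 8 9 10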